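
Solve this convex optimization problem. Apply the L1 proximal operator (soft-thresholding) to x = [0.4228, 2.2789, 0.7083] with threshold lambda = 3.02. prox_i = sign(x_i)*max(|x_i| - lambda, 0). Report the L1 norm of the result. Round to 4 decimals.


Soft-thresholding with lambda = 3.02:
prox(0.4228) = sign(0.4228)*max(|0.4228| - 3.02, 0) = 0.0
prox(2.2789) = sign(2.2789)*max(|2.2789| - 3.02, 0) = 0.0
prox(0.7083) = sign(0.7083)*max(|0.7083| - 3.02, 0) = 0.0
prox(x) = [0.0, 0.0, 0.0]
||prox(x)||_1 = 0.0 + 0.0 + 0.0 = 0.0


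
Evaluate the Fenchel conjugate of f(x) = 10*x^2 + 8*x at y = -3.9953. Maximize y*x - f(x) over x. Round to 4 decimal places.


f*(y) = sup_x {y*x - a*x^2 - b*x} = sup_x {(y-b)*x - a*x^2}
FOC: (y - b) - 2a*x = 0 => x* = (y - b)/(2a)
x* = (-3.9953 - 8)/(2*10) = -0.5998
f*(-3.9953) = (y-b)^2/(4a) = (-3.9953 - 8)^2/(4*10)
= 143.8872/40 = 3.5972


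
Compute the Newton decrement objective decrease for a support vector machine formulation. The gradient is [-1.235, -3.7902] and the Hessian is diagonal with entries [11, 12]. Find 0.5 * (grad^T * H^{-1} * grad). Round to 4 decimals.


Step 1: H is diagonal, so H^(-1) * g = [-0.1123, -0.3159].
Step 2: g^T H^(-1) g = sum_i g_i^2 / H_ii
  = (-1.235)^2/11 + (-3.7902)^2/12
  = 0.1387 + 1.1971 = 1.3358
Step 3: Objective decrease = 0.5 * g^T H^(-1) g = 0.6679


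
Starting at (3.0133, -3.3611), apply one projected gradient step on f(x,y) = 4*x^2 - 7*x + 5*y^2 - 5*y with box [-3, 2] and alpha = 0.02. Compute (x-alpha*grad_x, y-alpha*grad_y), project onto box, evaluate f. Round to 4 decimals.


Step 1: Compute gradient at (3.0133, -3.3611).
grad_x = 2*4*3.0133 - 7 = 17.1064
grad_y = 2*5*-3.3611 - 5 = -38.611
Step 2: Gradient step.
x_raw = 3.0133 - 0.02*17.1064 = 2.6712
y_raw = -3.3611 - 0.02*-38.611 = -2.5889
Step 3: Project onto [-3, 2].
x_proj = clip(2.6712) = 2.0
y_proj = clip(-2.5889) = -2.5889
Step 4: Evaluate f.
f(2.0, -2.5889) = 48.4559


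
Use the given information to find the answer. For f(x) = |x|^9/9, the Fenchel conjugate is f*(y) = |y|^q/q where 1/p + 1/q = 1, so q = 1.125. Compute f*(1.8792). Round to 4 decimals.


The conjugate exponent q satisfies 1/p + 1/q = 1.
p = 9, so q = 9/(9 - 1) = 1.125
|y|^q = 1.8792^1.125 = 2.0334
f*(1.8792) = 2.0334 / 1.125 = 1.8075


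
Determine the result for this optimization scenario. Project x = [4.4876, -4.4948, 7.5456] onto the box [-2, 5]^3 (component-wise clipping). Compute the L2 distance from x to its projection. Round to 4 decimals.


Project each component onto [-2, 5].
clip(4.4876) = 4.4876, clip(-4.4948) = -2.0, clip(7.5456) = 5.0
Projection = [4.4876, -2.0, 5.0]
Squared diffs: [0.0, 6.224, 6.4801]
Distance = sqrt(12.7041) = 3.5643


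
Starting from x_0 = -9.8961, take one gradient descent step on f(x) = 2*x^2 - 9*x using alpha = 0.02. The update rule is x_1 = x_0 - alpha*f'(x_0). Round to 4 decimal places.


We compute the gradient at x_0 and apply the update.
f'(x) = 4*x - 9
f'(-9.8961) = 4*-9.8961 - 9 = -48.5844
x_1 = -9.8961 - 0.02*-48.5844 = -8.9244


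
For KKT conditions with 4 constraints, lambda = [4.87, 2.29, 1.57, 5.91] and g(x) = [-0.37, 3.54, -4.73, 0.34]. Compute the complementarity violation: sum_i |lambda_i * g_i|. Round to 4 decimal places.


KKT complementary slackness check:
lambda_1 * g_1 = 4.87 * -0.37 = -1.8019
lambda_2 * g_2 = 2.29 * 3.54 = 8.1066
lambda_3 * g_3 = 1.57 * -4.73 = -7.4261
lambda_4 * g_4 = 5.91 * 0.34 = 2.0094
Total violation = 1.8019 + 8.1066 + 7.4261 + 2.0094 = 19.344


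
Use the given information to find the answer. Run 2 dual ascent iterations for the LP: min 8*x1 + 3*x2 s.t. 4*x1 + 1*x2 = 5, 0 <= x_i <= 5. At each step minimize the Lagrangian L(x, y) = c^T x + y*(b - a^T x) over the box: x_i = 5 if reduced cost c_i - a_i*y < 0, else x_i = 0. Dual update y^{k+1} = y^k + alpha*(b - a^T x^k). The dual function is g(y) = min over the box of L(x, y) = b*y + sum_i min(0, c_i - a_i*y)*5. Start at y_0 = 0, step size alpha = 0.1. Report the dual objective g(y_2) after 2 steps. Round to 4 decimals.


Dual ascent for LP: min 8*x1 + 3*x2, 4*x1 + 1*x2 = 5, 0 <= x_i <= 5
Step 1: y^k = 0.0, reduced costs: (8.0, 3.0)
  x^k = (0.0, 0.0), subgradient = b - a^T x = 5.0
  y^{k+1} = 0.0 + 0.1*5.0 = 0.5
Step 2: y^k = 0.5, reduced costs: (6.0, 2.5)
  x^k = (0.0, 0.0), subgradient = b - a^T x = 5.0
  y^{k+1} = 0.5 + 0.1*5.0 = 1.0
Dual objective at y_2 = 1.0: reduced costs (4.0, 2.0), box minimizer x = (0.0, 0.0)
g(y_2) = b*y + (c1 - a1*y)*x1 + (c2 - a2*y)*x2 = 5*1.0 + 4.0*0.0 + 2.0*0.0 = 5.0 + 0.0 + 0.0 = 5.0


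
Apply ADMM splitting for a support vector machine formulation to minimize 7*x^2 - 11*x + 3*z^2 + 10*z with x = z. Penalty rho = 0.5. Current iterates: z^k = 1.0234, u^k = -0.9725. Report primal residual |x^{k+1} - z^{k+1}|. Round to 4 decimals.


ADMM iteration with rho = 0.5, z^k = 1.0234, u^k = -0.9725
Step 1: x-update.
Minimize 7*x^2 - 11*x + (0.5/2)*(x - 1.0234 - 0.9725)^2
FOC: (2*7 + 0.5)*x = 11 + 0.5*(1.0234 + 0.9725)
x^{k+1} = 0.8274
Step 2: z-update.
Minimize 3*z^2 + 10*z + (0.5/2)*(0.8274 - z - 0.9725)^2
FOC: (2*3 + 0.5)*z = -10 + 0.5*(0.8274 - 0.9725)
z^{k+1} = -1.5496
Step 3: u-update.
u^{k+1} = -0.9725 + 0.8274 + 1.5496 = 1.4046
Step 4: Primal residual = |0.8274 + 1.5496| = 2.3771


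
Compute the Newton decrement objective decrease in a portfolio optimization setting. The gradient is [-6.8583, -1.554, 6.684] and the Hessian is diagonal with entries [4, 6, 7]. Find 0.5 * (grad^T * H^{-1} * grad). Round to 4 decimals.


Step 1: H is diagonal, so H^(-1) * g = [-1.7146, -0.259, 0.9549].
Step 2: g^T H^(-1) g = sum_i g_i^2 / H_ii
  = (-6.8583)^2/4 + (-1.554)^2/6 + (6.684)^2/7
  = 11.7591 + 0.4025 + 6.3823 = 18.5438
Step 3: Objective decrease = 0.5 * g^T H^(-1) g = 9.2719


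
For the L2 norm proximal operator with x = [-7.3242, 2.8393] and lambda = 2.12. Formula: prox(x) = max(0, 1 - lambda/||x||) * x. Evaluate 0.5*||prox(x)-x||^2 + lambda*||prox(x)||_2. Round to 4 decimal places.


Step 1: Compute ||x||.
||x|| = 7.8553
Step 2: Compute scaling factor.
scale = max(0, 1 - 2.12/7.8553) = 0.7301
Step 3: prox(x) = [-5.3475, 2.073]
||prox(x)|| = 5.7353
Step 4: Proximal objective.
0.5*||prox-x||^2 = 2.2472
lambda*||prox|| = 12.1588
Total = 14.406


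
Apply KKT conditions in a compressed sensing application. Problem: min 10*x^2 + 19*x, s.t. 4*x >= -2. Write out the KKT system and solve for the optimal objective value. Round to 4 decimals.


Step 1: Try lambda = 0 (constraint inactive).
x_unc = -19/(2*10) = -0.95
Check: 4*-0.95 = -3.8 < -2 -- violated!
Step 2: Constraint must be active: 4*x = -2
x* = -2/4 = -0.5
lambda = (2*10*(-0.5) + 19)/4 = 2.25
Step 3: Compute optimal value.
f(x*) = 10*(-0.5)^2 + 19*(-0.5) = -7.0


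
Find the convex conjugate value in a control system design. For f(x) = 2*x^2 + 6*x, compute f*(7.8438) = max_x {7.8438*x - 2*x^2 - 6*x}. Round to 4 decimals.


f*(y) = sup_x {y*x - a*x^2 - b*x} = sup_x {(y-b)*x - a*x^2}
FOC: (y - b) - 2a*x = 0 => x* = (y - b)/(2a)
x* = (7.8438 - 6)/(2*2) = 0.461
f*(7.8438) = (y-b)^2/(4a) = (7.8438 - 6)^2/(4*2)
= 3.3996/8 = 0.4249


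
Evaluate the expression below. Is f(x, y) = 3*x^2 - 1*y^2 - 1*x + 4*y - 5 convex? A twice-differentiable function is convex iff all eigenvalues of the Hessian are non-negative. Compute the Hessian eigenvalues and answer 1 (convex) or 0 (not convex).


The Hessian of f(x,y) = 3*x^2 - 1*y^2 - 1*x + 4*y - 5 is:
H = [[6, 0], [0, -2]]
Trace = 6 - 2 = 4
Determinant = 6*-2 - (0)^2 = -12
Discriminant = (4)^2 - 4*-12 = 64.0
Eigenvalues: lambda_1 = -2.0, lambda_2 = 6.0
The function is not convex.

0


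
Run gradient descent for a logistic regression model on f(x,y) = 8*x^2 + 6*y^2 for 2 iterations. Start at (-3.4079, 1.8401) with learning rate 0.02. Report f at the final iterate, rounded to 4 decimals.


Gradient descent on f(x,y) = 8*x^2 + 6*y^2.
Starting point: (-3.4079, 1.8401), alpha = 0.02
Step 1: grad_x = 2*8*-3.4079 = -54.5264, grad_y = 2*6*1.8401 = 22.0812
  x_1 = -3.4079 - 0.02*-54.5264 = -2.3174
  y_1 = 1.8401 - 0.02*22.0812 = 1.3985
Step 2: grad_x = 2*8*-2.3174 = -37.078, grad_y = 2*6*1.3985 = 16.7817
  x_2 = -2.3174 - 0.02*-37.078 = -1.5758
  y_2 = 1.3985 - 0.02*16.7817 = 1.0628
f(-1.5758, 1.0628) = 8*(-1.5758)^2 + 6*1.0628^2 = 26.6433


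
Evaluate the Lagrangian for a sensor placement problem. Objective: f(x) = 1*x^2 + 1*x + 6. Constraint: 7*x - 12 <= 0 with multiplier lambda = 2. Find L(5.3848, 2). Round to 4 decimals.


Step 1: Evaluate f(x).
f(5.3848) = 1*5.3848^2 + 1*5.3848 + 6 = 40.3809
Step 2: Evaluate g(x).
g(5.3848) = 7*5.3848 - 12 = 25.6936
Step 3: Compute Lagrangian.
L = 40.3809 + 2*25.6936 = 91.7681


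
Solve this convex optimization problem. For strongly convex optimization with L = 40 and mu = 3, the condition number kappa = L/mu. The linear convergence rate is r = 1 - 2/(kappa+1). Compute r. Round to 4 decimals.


Step 1: Compute the condition number.
kappa = L/mu = 40/3 = 13.3333
Step 2: Compute the convergence rate.
r = 1 - 2/(kappa + 1) = 1 - 2*mu/(L + mu) = (L - mu)/(L + mu) = 37/43 = 0.8605


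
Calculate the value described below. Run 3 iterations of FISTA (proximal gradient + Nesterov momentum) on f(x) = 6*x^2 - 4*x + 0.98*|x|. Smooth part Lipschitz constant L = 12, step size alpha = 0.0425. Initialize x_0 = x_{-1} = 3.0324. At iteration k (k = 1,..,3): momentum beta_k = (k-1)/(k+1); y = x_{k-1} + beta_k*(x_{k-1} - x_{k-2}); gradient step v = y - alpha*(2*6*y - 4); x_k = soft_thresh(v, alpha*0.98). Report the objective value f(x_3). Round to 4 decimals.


FISTA on f(x) = 6*x^2 - 4*x + 0.98*|x|
L = 12, alpha = 0.0425
Iteration 1: beta = 0.0, y = 3.0324 + 0.0*(3.0324 - 3.0324) = 3.0324
  grad(y) = 32.3888, v = y - alpha*grad = 1.6559
  prox(v) = soft_thresh(1.6559, 0.0417) = 1.6142
Iteration 2: beta = 0.3333, y = 1.6142 + 0.3333*(1.6142 - 3.0324) = 1.1415
  grad(y) = 9.698, v = y - alpha*grad = 0.7293
  prox(v) = soft_thresh(0.7293, 0.0417) = 0.6877
Iteration 3: beta = 0.5, y = 0.6877 + 0.5*(0.6877 - 1.6142) = 0.2244
  grad(y) = -1.307, v = y - alpha*grad = 0.28
  prox(v) = soft_thresh(0.28, 0.0417) = 0.2383
f(x_3) = 6*0.2383^2 - 4*0.2383 + 0.98*|0.2383| = -0.3789


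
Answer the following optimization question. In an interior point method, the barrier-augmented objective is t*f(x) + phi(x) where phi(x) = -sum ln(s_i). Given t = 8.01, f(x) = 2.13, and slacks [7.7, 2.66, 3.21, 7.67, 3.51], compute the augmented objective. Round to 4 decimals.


Step 1: Compute log-barrier.
ln values: [2.0412, 0.9783, 1.1663, 2.0373, 1.2556]
phi = -(2.0412 + 0.9783 + 1.1663 + 2.0373 + 1.2556) = -7.4788
Step 2: Compute augmented objective.
t*f(x) = 8.01*2.13 = 17.0613
Total = 17.0613 - 7.4788 = 9.5825


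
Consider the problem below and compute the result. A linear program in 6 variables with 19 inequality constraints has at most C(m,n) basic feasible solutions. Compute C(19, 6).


Each vertex corresponds to some choice of n active constraints out of m, so the number of vertices is at most C(m, n) = m! / (n!(m-n)!).
m = 19, n = 6
Numerator: 19 * 18 * 17 * 16 * 15 * 14
Denominator: 6! = 720
C(19, 6) = 27132


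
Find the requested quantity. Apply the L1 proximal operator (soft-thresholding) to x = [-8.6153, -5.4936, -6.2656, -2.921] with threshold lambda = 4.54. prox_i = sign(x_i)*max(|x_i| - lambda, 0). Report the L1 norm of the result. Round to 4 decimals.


Soft-thresholding with lambda = 4.54:
prox(-8.6153) = sign(-8.6153)*max(|-8.6153| - 4.54, 0) = -4.0753
prox(-5.4936) = sign(-5.4936)*max(|-5.4936| - 4.54, 0) = -0.9536
prox(-6.2656) = sign(-6.2656)*max(|-6.2656| - 4.54, 0) = -1.7256
prox(-2.921) = sign(-2.921)*max(|-2.921| - 4.54, 0) = 0.0
prox(x) = [-4.0753, -0.9536, -1.7256, 0.0]
||prox(x)||_1 = 4.0753 + 0.9536 + 1.7256 + 0.0 = 6.7545


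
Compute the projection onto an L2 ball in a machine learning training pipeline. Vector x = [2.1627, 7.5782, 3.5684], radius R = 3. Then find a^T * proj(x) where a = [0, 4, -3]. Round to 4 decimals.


Step 1: Compute ||x|| (intermediates to 6 decimals).
||x|| = sqrt(2.1627^2 + 7.5782^2 + 3.5684^2) = 8.651004
Step 2: Project.
Since ||x|| > R, scale = R/||x|| = 3/8.651004 = 0.346781, proj(x) = scale * x
proj(x) = [0.749983, 2.627976, 1.237453]
Step 3: Dot product.
a^T * proj(x) = 0*0.749983 + 4*2.627976 - 3*1.237453 = 6.7995


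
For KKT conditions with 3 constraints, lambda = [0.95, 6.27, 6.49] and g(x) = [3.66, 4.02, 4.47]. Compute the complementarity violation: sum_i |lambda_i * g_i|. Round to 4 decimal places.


KKT complementary slackness check:
lambda_1 * g_1 = 0.95 * 3.66 = 3.477
lambda_2 * g_2 = 6.27 * 4.02 = 25.2054
lambda_3 * g_3 = 6.49 * 4.47 = 29.0103
Total violation = 3.477 + 25.2054 + 29.0103 = 57.6927


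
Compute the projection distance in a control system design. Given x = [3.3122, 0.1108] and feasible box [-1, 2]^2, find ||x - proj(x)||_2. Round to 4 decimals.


Project each component onto [-1, 2].
clip(3.3122) = 2.0, clip(0.1108) = 0.1108
Projection = [2.0, 0.1108]
Squared diffs: [1.7219, 0.0]
Distance = sqrt(1.7219) = 1.3122


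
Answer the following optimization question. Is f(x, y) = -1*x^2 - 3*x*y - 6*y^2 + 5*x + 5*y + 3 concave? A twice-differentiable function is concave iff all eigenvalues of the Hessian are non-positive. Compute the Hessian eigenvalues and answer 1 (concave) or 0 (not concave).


The Hessian of f(x,y) = -1*x^2 - 3*x*y - 6*y^2 + 5*x + 5*y + 3 is:
H = [[-2, -3], [-3, -12]]
Trace = -2 - 12 = -14
Determinant = -2*-12 - (-3)^2 = 15
Discriminant = (-14)^2 - 4*15 = 136.0
Eigenvalues: lambda_1 = -12.831, lambda_2 = -1.169
The function is concave.

1


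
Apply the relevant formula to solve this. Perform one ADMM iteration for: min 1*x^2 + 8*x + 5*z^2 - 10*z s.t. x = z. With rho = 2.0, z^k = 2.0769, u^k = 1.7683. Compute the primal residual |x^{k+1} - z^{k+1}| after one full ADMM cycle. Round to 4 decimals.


ADMM iteration with rho = 2.0, z^k = 2.0769, u^k = 1.7683
Step 1: x-update.
Minimize 1*x^2 + 8*x + (2.0/2)*(x - 2.0769 + 1.7683)^2
FOC: (2*1 + 2.0)*x = -8 + 2.0*(2.0769 - 1.7683)
x^{k+1} = -1.8457
Step 2: z-update.
Minimize 5*z^2 - 10*z + (2.0/2)*(-1.8457 - z + 1.7683)^2
FOC: (2*5 + 2.0)*z = 10 + 2.0*(-1.8457 + 1.7683)
z^{k+1} = 0.8204
Step 3: u-update.
u^{k+1} = 1.7683 - 1.8457 - 0.8204 = -0.8978
Step 4: Primal residual = |-1.8457 - 0.8204| = 2.6661


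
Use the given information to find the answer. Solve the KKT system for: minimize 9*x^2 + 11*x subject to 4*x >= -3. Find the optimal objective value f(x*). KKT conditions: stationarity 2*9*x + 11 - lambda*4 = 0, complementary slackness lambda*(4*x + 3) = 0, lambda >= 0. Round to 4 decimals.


Step 1: Try lambda = 0 (constraint inactive).
Stationarity: 2*9*x + 11 = 0
x* = -11/(2*9) = -11/18 = -0.6111 (rounded; the exact value -11/18 is used below)
Check constraint: 4*-0.6111 = -2.4444 >= -3 -- satisfied.
Step 2: Compute optimal value.
f(x*) = 9*(-11/18)^2 + 11*(-11/18) = -3.3611


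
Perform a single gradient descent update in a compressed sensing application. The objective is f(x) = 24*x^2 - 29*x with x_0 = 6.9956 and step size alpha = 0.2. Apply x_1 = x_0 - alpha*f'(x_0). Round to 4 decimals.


We compute the gradient at x_0 and apply the update.
f'(x) = 48*x - 29
f'(6.9956) = 48*6.9956 - 29 = 306.7888
x_1 = 6.9956 - 0.2*306.7888 = -54.3622


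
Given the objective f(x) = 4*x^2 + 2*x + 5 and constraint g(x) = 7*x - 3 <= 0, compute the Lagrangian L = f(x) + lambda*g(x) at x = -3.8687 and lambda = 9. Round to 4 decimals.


Step 1: Evaluate f(x).
f(-3.8687) = 4*(-3.8687)^2 + 2*(-3.8687) + 5 = 57.13
Step 2: Evaluate g(x).
g(-3.8687) = 7*-3.8687 - 3 = -30.0809
Step 3: Compute Lagrangian.
L = 57.13 + 9*-30.0809 = -213.5981


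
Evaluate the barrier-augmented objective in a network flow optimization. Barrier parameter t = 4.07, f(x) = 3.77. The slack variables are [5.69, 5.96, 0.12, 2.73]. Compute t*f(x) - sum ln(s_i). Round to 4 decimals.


Step 1: Compute log-barrier.
ln values: [1.7387, 1.7851, -2.1203, 1.0043]
phi = -(1.7387 + 1.7851 - 2.1203 + 1.0043) = -2.4078
Step 2: Compute augmented objective.
t*f(x) = 4.07*3.77 = 15.3439
Total = 15.3439 - 2.4078 = 12.9361


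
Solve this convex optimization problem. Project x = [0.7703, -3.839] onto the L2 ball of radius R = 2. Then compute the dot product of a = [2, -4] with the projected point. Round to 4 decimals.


Step 1: Compute ||x|| (intermediates to 6 decimals).
||x|| = sqrt(0.7703^2 + (-3.839)^2) = 3.915518
Step 2: Project.
Since ||x|| > R, scale = R/||x|| = 2/3.915518 = 0.510788, proj(x) = scale * x
proj(x) = [0.39346, -1.960915]
Step 3: Dot product.
a^T * proj(x) = 2*0.39346 - 4*(-1.960915) = 8.6306


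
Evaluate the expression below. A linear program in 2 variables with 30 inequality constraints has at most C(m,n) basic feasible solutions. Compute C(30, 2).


Each vertex corresponds to some choice of n active constraints out of m, so the number of vertices is at most C(m, n) = m! / (n!(m-n)!).
m = 30, n = 2
Numerator: 30 * 29
Denominator: 2! = 2
C(30, 2) = 435


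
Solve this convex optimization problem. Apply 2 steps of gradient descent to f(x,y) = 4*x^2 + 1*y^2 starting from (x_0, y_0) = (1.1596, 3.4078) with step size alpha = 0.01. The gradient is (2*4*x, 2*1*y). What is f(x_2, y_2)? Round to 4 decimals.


Gradient descent on f(x,y) = 4*x^2 + 1*y^2.
Starting point: (1.1596, 3.4078), alpha = 0.01
Step 1: grad_x = 2*4*1.1596 = 9.2768, grad_y = 2*1*3.4078 = 6.8156
  x_1 = 1.1596 - 0.01*9.2768 = 1.0668
  y_1 = 3.4078 - 0.01*6.8156 = 3.3396
Step 2: grad_x = 2*4*1.0668 = 8.5347, grad_y = 2*1*3.3396 = 6.6793
  x_2 = 1.0668 - 0.01*8.5347 = 0.9815
  y_2 = 3.3396 - 0.01*6.6793 = 3.2729
f(0.9815, 3.2729) = 4*0.9815^2 + 1*3.2729^2 = 14.5648


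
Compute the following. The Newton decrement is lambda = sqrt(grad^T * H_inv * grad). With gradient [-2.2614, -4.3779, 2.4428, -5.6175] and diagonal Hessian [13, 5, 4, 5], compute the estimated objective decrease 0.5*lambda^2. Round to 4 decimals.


Step 1: H is diagonal, so H^(-1) * g = [-0.174, -0.8756, 0.6107, -1.1235].
Step 2: g^T H^(-1) g = sum_i g_i^2 / H_ii
  = (-2.2614)^2/13 + (-4.3779)^2/5 + (2.4428)^2/4 + (-5.6175)^2/5
  = 0.3934 + 3.8332 + 1.4918 + 6.3113 = 12.0297
Step 3: Objective decrease = 0.5 * g^T H^(-1) g = 6.0148


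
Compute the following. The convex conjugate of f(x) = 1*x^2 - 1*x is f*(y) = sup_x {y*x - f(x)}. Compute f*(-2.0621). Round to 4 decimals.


f*(y) = sup_x {y*x - a*x^2 - b*x} = sup_x {(y-b)*x - a*x^2}
FOC: (y - b) - 2a*x = 0 => x* = (y - b)/(2a)
x* = (-2.0621 + 1)/(2*1) = -0.5311
f*(-2.0621) = (y-b)^2/(4a) = (-2.0621 + 1)^2/(4*1)
= 1.1281/4 = 0.282


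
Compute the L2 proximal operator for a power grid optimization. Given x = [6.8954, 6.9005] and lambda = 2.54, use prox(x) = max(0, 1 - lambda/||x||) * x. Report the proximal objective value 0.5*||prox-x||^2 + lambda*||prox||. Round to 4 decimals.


Step 1: Compute ||x||.
||x|| = 9.7552
Step 2: Compute scaling factor.
scale = max(0, 1 - 2.54/9.7552) = 0.7396
Step 3: prox(x) = [5.1, 5.1038]
||prox(x)|| = 7.2152
Step 4: Proximal objective.
0.5*||prox-x||^2 = 3.2258
lambda*||prox|| = 18.3266
Total = 21.5523


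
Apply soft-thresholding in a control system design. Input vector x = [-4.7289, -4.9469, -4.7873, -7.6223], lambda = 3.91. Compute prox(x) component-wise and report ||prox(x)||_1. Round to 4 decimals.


Soft-thresholding with lambda = 3.91:
prox(-4.7289) = sign(-4.7289)*max(|-4.7289| - 3.91, 0) = -0.8189
prox(-4.9469) = sign(-4.9469)*max(|-4.9469| - 3.91, 0) = -1.0369
prox(-4.7873) = sign(-4.7873)*max(|-4.7873| - 3.91, 0) = -0.8773
prox(-7.6223) = sign(-7.6223)*max(|-7.6223| - 3.91, 0) = -3.7123
prox(x) = [-0.8189, -1.0369, -0.8773, -3.7123]
||prox(x)||_1 = 0.8189 + 1.0369 + 0.8773 + 3.7123 = 6.4454


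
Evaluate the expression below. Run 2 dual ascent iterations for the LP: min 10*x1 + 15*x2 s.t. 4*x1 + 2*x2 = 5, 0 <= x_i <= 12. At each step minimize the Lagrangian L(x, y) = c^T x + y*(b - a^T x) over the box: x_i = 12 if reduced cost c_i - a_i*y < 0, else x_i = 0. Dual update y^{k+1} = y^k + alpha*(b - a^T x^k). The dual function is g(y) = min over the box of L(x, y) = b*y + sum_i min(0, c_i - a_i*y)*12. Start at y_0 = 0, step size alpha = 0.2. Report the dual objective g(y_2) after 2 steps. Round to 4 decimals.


Dual ascent for LP: min 10*x1 + 15*x2, 4*x1 + 2*x2 = 5, 0 <= x_i <= 12
Step 1: y^k = 0.0, reduced costs: (10.0, 15.0)
  x^k = (0.0, 0.0), subgradient = b - a^T x = 5.0
  y^{k+1} = 0.0 + 0.2*5.0 = 1.0
Step 2: y^k = 1.0, reduced costs: (6.0, 13.0)
  x^k = (0.0, 0.0), subgradient = b - a^T x = 5.0
  y^{k+1} = 1.0 + 0.2*5.0 = 2.0
Dual objective at y_2 = 2.0: reduced costs (2.0, 11.0), box minimizer x = (0.0, 0.0)
g(y_2) = b*y + (c1 - a1*y)*x1 + (c2 - a2*y)*x2 = 5*2.0 + 2.0*0.0 + 11.0*0.0 = 10.0 + 0.0 + 0.0 = 10.0


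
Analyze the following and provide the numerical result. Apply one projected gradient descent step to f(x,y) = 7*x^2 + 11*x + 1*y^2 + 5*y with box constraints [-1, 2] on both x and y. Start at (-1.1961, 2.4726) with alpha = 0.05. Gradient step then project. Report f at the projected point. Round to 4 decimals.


Step 1: Compute gradient at (-1.1961, 2.4726).
grad_x = 2*7*-1.1961 + 11 = -5.7454
grad_y = 2*1*2.4726 + 5 = 9.9452
Step 2: Gradient step.
x_raw = -1.1961 - 0.05*-5.7454 = -0.9088
y_raw = 2.4726 - 0.05*9.9452 = 1.9753
Step 3: Project onto [-1, 2].
x_proj = clip(-0.9088) = -0.9088
y_proj = clip(1.9753) = 1.9753
Step 4: Evaluate f.
f(-0.9088, 1.9753) = 9.5633


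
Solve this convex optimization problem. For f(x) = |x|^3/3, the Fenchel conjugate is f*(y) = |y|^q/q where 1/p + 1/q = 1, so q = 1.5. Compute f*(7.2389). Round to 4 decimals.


The conjugate exponent q satisfies 1/p + 1/q = 1.
p = 3, so q = 3/(3 - 1) = 1.5
|y|^q = 7.2389^1.5 = 19.4764
f*(7.2389) = 19.4764 / 1.5 = 12.9843


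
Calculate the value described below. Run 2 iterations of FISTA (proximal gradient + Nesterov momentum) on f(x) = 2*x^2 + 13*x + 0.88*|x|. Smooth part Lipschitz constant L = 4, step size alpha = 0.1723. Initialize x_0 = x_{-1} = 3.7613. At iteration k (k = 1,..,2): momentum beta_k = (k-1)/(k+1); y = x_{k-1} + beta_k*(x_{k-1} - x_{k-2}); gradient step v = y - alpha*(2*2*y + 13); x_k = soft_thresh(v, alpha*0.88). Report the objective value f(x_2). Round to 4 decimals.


FISTA on f(x) = 2*x^2 + 13*x + 0.88*|x|
L = 4, alpha = 0.1723
Iteration 1: beta = 0.0, y = 3.7613 + 0.0*(3.7613 - 3.7613) = 3.7613
  grad(y) = 28.0452, v = y - alpha*grad = -1.0709
  prox(v) = soft_thresh(-1.0709, 0.1516) = -0.9193
Iteration 2: beta = 0.3333, y = -0.9193 + 0.3333*(-0.9193 - 3.7613) = -2.4795
  grad(y) = 3.0822, v = y - alpha*grad = -3.0105
  prox(v) = soft_thresh(-3.0105, 0.1516) = -2.8589
f(x_2) = 2*(-2.8589)^2 + 13*(-2.8589) + 0.88*|-2.8589| = -18.3032


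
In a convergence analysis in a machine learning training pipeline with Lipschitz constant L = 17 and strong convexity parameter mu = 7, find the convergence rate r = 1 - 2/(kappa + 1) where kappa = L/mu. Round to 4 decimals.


Step 1: Compute the condition number.
kappa = L/mu = 17/7 = 2.4286
Step 2: Compute the convergence rate.
r = 1 - 2/(kappa + 1) = 1 - 2*mu/(L + mu) = (L - mu)/(L + mu) = 10/24 = 0.4167


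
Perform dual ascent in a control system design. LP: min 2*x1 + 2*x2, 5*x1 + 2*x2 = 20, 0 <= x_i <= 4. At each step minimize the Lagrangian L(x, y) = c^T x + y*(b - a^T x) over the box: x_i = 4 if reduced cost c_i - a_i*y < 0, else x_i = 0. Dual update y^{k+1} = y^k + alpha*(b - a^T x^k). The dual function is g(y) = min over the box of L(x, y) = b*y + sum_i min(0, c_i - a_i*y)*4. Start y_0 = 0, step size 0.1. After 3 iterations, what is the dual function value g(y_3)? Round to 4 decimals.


Dual ascent for LP: min 2*x1 + 2*x2, 5*x1 + 2*x2 = 20, 0 <= x_i <= 4
Step 1: y^k = 0.0, reduced costs: (2.0, 2.0)
  x^k = (0.0, 0.0), subgradient = b - a^T x = 20.0
  y^{k+1} = 0.0 + 0.1*20.0 = 2.0
Step 2: y^k = 2.0, reduced costs: (-8.0, -2.0)
  x^k = (4.0, 4.0), subgradient = b - a^T x = -8.0
  y^{k+1} = 2.0 + 0.1*-8.0 = 1.2
Step 3: y^k = 1.2, reduced costs: (-4.0, -0.4)
  x^k = (4.0, 4.0), subgradient = b - a^T x = -8.0
  y^{k+1} = 1.2 + 0.1*-8.0 = 0.4
Dual objective at y_3 = 0.4: reduced costs (0.0, 1.2), box minimizer x = (0.0, 0.0)
g(y_3) = b*y + (c1 - a1*y)*x1 + (c2 - a2*y)*x2 = 20*0.4 + 0.0*0.0 + 1.2*0.0 = 8.0 + 0.0 + 0.0 = 8.0


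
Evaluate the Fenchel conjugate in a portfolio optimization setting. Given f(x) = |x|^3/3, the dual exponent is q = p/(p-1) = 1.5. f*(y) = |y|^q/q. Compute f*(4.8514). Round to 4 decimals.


The conjugate exponent q satisfies 1/p + 1/q = 1.
p = 3, so q = 3/(3 - 1) = 1.5
|y|^q = 4.8514^1.5 = 10.6856
f*(4.8514) = 10.6856 / 1.5 = 7.1238


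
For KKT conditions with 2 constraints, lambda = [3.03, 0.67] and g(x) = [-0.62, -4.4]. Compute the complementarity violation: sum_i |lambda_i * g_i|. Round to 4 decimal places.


KKT complementary slackness check:
lambda_1 * g_1 = 3.03 * -0.62 = -1.8786
lambda_2 * g_2 = 0.67 * -4.4 = -2.948
Total violation = 1.8786 + 2.948 = 4.8266


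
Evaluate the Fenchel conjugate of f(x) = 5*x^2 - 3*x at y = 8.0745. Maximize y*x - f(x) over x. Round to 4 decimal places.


f*(y) = sup_x {y*x - a*x^2 - b*x} = sup_x {(y-b)*x - a*x^2}
FOC: (y - b) - 2a*x = 0 => x* = (y - b)/(2a)
x* = (8.0745 + 3)/(2*5) = 1.1075
f*(8.0745) = (y-b)^2/(4a) = (8.0745 + 3)^2/(4*5)
= 122.6446/20 = 6.1322


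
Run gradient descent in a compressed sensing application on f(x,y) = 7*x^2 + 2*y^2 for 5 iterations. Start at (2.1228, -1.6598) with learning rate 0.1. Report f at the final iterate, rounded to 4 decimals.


Gradient descent on f(x,y) = 7*x^2 + 2*y^2.
Starting point: (2.1228, -1.6598), alpha = 0.1
Step 1: grad_x = 2*7*2.1228 = 29.7192, grad_y = 2*2*-1.6598 = -6.6392
  x_1 = 2.1228 - 0.1*29.7192 = -0.8491
  y_1 = -1.6598 - 0.1*-6.6392 = -0.9959
Step 2: grad_x = 2*7*-0.8491 = -11.8877, grad_y = 2*2*-0.9959 = -3.9835
  x_2 = -0.8491 - 0.1*-11.8877 = 0.3396
  y_2 = -0.9959 - 0.1*-3.9835 = -0.5975
Step 3: grad_x = 2*7*0.3396 = 4.7551, grad_y = 2*2*-0.5975 = -2.3901
  x_3 = 0.3396 - 0.1*4.7551 = -0.1359
  y_3 = -0.5975 - 0.1*-2.3901 = -0.3585
Step 4: grad_x = 2*7*-0.1359 = -1.902, grad_y = 2*2*-0.3585 = -1.4341
  x_4 = -0.1359 - 0.1*-1.902 = 0.0543
  y_4 = -0.3585 - 0.1*-1.4341 = -0.2151
Step 5: grad_x = 2*7*0.0543 = 0.7608, grad_y = 2*2*-0.2151 = -0.8604
  x_5 = 0.0543 - 0.1*0.7608 = -0.0217
  y_5 = -0.2151 - 0.1*-0.8604 = -0.1291
f(-0.0217, -0.1291) = 7*(-0.0217)^2 + 2*(-0.1291)^2 = 0.0366


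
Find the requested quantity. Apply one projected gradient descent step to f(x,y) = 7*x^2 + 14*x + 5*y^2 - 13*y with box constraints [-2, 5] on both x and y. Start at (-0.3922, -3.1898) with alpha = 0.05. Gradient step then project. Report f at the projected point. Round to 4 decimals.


Step 1: Compute gradient at (-0.3922, -3.1898).
grad_x = 2*7*-0.3922 + 14 = 8.5092
grad_y = 2*5*-3.1898 - 13 = -44.898
Step 2: Gradient step.
x_raw = -0.3922 - 0.05*8.5092 = -0.8177
y_raw = -3.1898 - 0.05*-44.898 = -0.9449
Step 3: Project onto [-2, 5].
x_proj = clip(-0.8177) = -0.8177
y_proj = clip(-0.9449) = -0.9449
Step 4: Evaluate f.
f(-0.8177, -0.9449) = 9.9806


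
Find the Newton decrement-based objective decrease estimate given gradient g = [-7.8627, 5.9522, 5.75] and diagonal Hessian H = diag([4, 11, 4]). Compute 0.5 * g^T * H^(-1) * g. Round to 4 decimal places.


Step 1: H is diagonal, so H^(-1) * g = [-1.9657, 0.5411, 1.4375].
Step 2: g^T H^(-1) g = sum_i g_i^2 / H_ii
  = (-7.8627)^2/4 + (5.9522)^2/11 + (5.75)^2/4
  = 15.4555 + 3.2208 + 8.2656 = 26.9419
Step 3: Objective decrease = 0.5 * g^T H^(-1) g = 13.471


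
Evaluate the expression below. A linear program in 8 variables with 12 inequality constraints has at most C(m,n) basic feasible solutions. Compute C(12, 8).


Each vertex corresponds to some choice of n active constraints out of m, so the number of vertices is at most C(m, n) = m! / (n!(m-n)!).
m = 12, n = 8
Numerator: 12 * 11 * 10 * 9 * 8 * 7 * 6 * 5
Denominator: 8! = 40320
C(12, 8) = 495


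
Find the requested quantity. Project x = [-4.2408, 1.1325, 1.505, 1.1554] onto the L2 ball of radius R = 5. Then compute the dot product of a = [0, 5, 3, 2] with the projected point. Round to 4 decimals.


Step 1: Compute ||x|| (intermediates to 6 decimals).
||x|| = sqrt((-4.2408)^2 + 1.1325^2 + 1.505^2 + 1.1554^2) = 4.781936
Step 2: Project.
Since ||x|| <= R, proj = x (no scaling needed).
proj(x) = [-4.2408, 1.1325, 1.505, 1.1554]
Step 3: Dot product.
a^T * proj(x) = 0*(-4.2408) + 5*1.1325 + 3*1.505 + 2*1.1554 = 12.4883


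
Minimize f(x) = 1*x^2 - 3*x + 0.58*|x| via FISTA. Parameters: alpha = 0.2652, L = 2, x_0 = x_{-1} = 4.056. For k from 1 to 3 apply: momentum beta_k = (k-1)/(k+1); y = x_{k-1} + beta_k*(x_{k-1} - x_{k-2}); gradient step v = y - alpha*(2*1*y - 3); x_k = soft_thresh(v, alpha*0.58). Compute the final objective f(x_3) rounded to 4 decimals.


FISTA on f(x) = 1*x^2 - 3*x + 0.58*|x|
L = 2, alpha = 0.2652
Iteration 1: beta = 0.0, y = 4.056 + 0.0*(4.056 - 4.056) = 4.056
  grad(y) = 5.112, v = y - alpha*grad = 2.7003
  prox(v) = soft_thresh(2.7003, 0.1538) = 2.5465
Iteration 2: beta = 0.3333, y = 2.5465 + 0.3333*(2.5465 - 4.056) = 2.0433
  grad(y) = 1.0866, v = y - alpha*grad = 1.7551
  prox(v) = soft_thresh(1.7551, 0.1538) = 1.6013
Iteration 3: beta = 0.5, y = 1.6013 + 0.5*(1.6013 - 2.5465) = 1.1287
  grad(y) = -0.7425, v = y - alpha*grad = 1.3257
  prox(v) = soft_thresh(1.3257, 0.1538) = 1.1718
f(x_3) = 1*1.1718^2 - 3*1.1718 + 0.58*|1.1718| = -1.4626


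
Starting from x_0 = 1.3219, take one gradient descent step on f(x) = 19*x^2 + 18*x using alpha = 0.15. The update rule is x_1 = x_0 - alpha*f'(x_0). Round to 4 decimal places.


We compute the gradient at x_0 and apply the update.
f'(x) = 38*x + 18
f'(1.3219) = 38*1.3219 + 18 = 68.2322
x_1 = 1.3219 - 0.15*68.2322 = -8.9129


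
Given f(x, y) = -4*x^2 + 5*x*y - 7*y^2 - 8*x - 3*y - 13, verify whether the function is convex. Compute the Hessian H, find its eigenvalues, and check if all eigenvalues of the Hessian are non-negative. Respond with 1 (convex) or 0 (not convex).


The Hessian of f(x,y) = -4*x^2 + 5*x*y - 7*y^2 - 8*x - 3*y - 13 is:
H = [[-8, 5], [5, -14]]
Trace = -8 - 14 = -22
Determinant = -8*-14 - (5)^2 = 87
Discriminant = (-22)^2 - 4*87 = 136.0
Eigenvalues: lambda_1 = -16.831, lambda_2 = -5.169
The function is not convex.

0


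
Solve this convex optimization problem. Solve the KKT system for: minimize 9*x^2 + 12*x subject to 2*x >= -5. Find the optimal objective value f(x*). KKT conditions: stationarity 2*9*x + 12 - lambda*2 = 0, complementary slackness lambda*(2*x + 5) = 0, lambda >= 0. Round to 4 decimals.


Step 1: Try lambda = 0 (constraint inactive).
Stationarity: 2*9*x + 12 = 0
x* = -12/(2*9) = -2/3 = -0.6667 (rounded; the exact value -2/3 is used below)
Check constraint: 2*-0.6667 = -1.3334 >= -5 -- satisfied.
Step 2: Compute optimal value.
f(x*) = 9*(-2/3)^2 + 12*(-2/3) = -4.0


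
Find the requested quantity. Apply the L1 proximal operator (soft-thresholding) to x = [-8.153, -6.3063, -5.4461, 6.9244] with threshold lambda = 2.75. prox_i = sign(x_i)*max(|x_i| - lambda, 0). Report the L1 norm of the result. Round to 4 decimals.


Soft-thresholding with lambda = 2.75:
prox(-8.153) = sign(-8.153)*max(|-8.153| - 2.75, 0) = -5.403
prox(-6.3063) = sign(-6.3063)*max(|-6.3063| - 2.75, 0) = -3.5563
prox(-5.4461) = sign(-5.4461)*max(|-5.4461| - 2.75, 0) = -2.6961
prox(6.9244) = sign(6.9244)*max(|6.9244| - 2.75, 0) = 4.1744
prox(x) = [-5.403, -3.5563, -2.6961, 4.1744]
||prox(x)||_1 = 5.403 + 3.5563 + 2.6961 + 4.1744 = 15.8298


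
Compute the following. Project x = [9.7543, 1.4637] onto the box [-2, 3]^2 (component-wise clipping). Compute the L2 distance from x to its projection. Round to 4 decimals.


Project each component onto [-2, 3].
clip(9.7543) = 3.0, clip(1.4637) = 1.4637
Projection = [3.0, 1.4637]
Squared diffs: [45.6206, 0.0]
Distance = sqrt(45.6206) = 6.7543


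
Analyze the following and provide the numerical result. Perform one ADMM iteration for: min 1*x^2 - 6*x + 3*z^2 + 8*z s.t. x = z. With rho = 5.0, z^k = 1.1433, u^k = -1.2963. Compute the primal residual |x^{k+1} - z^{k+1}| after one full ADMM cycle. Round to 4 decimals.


ADMM iteration with rho = 5.0, z^k = 1.1433, u^k = -1.2963
Step 1: x-update.
Minimize 1*x^2 - 6*x + (5.0/2)*(x - 1.1433 - 1.2963)^2
FOC: (2*1 + 5.0)*x = 6 + 5.0*(1.1433 + 1.2963)
x^{k+1} = 2.5997
Step 2: z-update.
Minimize 3*z^2 + 8*z + (5.0/2)*(2.5997 - z - 1.2963)^2
FOC: (2*3 + 5.0)*z = -8 + 5.0*(2.5997 - 1.2963)
z^{k+1} = -0.1348
Step 3: u-update.
u^{k+1} = -1.2963 + 2.5997 + 0.1348 = 1.4382
Step 4: Primal residual = |2.5997 + 0.1348| = 2.7345


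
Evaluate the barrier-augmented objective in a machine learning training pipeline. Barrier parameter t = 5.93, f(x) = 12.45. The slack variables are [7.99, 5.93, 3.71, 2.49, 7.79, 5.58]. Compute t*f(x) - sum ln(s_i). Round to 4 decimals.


Step 1: Compute log-barrier.
ln values: [2.0782, 1.78, 1.311, 0.9123, 2.0528, 1.7192]
phi = -(2.0782 + 1.78 + 1.311 + 0.9123 + 2.0528 + 1.7192) = -9.8536
Step 2: Compute augmented objective.
t*f(x) = 5.93*12.45 = 73.8285
Total = 73.8285 - 9.8536 = 63.9749


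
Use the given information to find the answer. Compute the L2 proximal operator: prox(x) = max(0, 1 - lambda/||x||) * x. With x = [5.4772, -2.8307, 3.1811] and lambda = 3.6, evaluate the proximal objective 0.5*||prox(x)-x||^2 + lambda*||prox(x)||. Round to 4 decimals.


Step 1: Compute ||x||.
||x|| = 6.9377
Step 2: Compute scaling factor.
scale = max(0, 1 - 3.6/6.9377) = 0.4811
Step 3: prox(x) = [2.6351, -1.3618, 1.5304]
||prox(x)|| = 3.3377
Step 4: Proximal objective.
0.5*||prox-x||^2 = 6.48
lambda*||prox|| = 12.0157
Total = 18.4958


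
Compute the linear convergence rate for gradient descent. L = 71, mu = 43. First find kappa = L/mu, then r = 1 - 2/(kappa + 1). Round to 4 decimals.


Step 1: Compute the condition number.
kappa = L/mu = 71/43 = 1.6512
Step 2: Compute the convergence rate.
r = 1 - 2/(kappa + 1) = 1 - 2*mu/(L + mu) = (L - mu)/(L + mu) = 28/114 = 0.2456


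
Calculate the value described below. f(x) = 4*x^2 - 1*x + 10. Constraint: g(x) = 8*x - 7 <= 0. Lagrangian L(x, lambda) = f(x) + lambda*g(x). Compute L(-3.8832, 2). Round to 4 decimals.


Step 1: Evaluate f(x).
f(-3.8832) = 4*(-3.8832)^2 - 1*(-3.8832) + 10 = 74.2002
Step 2: Evaluate g(x).
g(-3.8832) = 8*-3.8832 - 7 = -38.0656
Step 3: Compute Lagrangian.
L = 74.2002 + 2*-38.0656 = -1.931


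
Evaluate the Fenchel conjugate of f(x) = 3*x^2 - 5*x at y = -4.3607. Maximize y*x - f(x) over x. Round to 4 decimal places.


f*(y) = sup_x {y*x - a*x^2 - b*x} = sup_x {(y-b)*x - a*x^2}
FOC: (y - b) - 2a*x = 0 => x* = (y - b)/(2a)
x* = (-4.3607 + 5)/(2*3) = 0.1066
f*(-4.3607) = (y-b)^2/(4a) = (-4.3607 + 5)^2/(4*3)
= 0.4087/12 = 0.0341


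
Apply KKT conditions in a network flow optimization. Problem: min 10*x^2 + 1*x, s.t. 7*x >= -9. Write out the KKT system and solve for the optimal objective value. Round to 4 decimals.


Step 1: Try lambda = 0 (constraint inactive).
Stationarity: 2*10*x + 1 = 0
x* = -1/(2*10) = -0.05
Check constraint: 7*-0.05 = -0.35 >= -9 -- satisfied.
Step 2: Compute optimal value.
f(x*) = 10*(-0.05)^2 + 1*(-0.05) = -0.025


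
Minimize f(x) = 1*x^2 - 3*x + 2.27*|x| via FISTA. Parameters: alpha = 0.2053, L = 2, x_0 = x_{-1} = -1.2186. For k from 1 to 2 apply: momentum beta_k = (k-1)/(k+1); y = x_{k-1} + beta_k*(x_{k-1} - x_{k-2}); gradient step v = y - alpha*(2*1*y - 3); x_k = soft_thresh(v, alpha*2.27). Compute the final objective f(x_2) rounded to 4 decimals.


FISTA on f(x) = 1*x^2 - 3*x + 2.27*|x|
L = 2, alpha = 0.2053
Iteration 1: beta = 0.0, y = -1.2186 + 0.0*(-1.2186 + 1.2186) = -1.2186
  grad(y) = -5.4372, v = y - alpha*grad = -0.1023
  prox(v) = soft_thresh(-0.1023, 0.466) = 0.0
Iteration 2: beta = 0.3333, y = 0.0 + 0.3333*(0.0 + 1.2186) = 0.4062
  grad(y) = -2.1876, v = y - alpha*grad = 0.8553
  prox(v) = soft_thresh(0.8553, 0.466) = 0.3893
f(x_2) = 1*0.3893^2 - 3*0.3893 + 2.27*|0.3893| = -0.1326


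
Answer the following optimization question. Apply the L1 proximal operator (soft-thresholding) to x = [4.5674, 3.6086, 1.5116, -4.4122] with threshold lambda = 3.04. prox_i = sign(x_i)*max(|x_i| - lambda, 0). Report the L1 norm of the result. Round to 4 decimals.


Soft-thresholding with lambda = 3.04:
prox(4.5674) = sign(4.5674)*max(|4.5674| - 3.04, 0) = 1.5274
prox(3.6086) = sign(3.6086)*max(|3.6086| - 3.04, 0) = 0.5686
prox(1.5116) = sign(1.5116)*max(|1.5116| - 3.04, 0) = 0.0
prox(-4.4122) = sign(-4.4122)*max(|-4.4122| - 3.04, 0) = -1.3722
prox(x) = [1.5274, 0.5686, 0.0, -1.3722]
||prox(x)||_1 = 1.5274 + 0.5686 + 0.0 + 1.3722 = 3.4682


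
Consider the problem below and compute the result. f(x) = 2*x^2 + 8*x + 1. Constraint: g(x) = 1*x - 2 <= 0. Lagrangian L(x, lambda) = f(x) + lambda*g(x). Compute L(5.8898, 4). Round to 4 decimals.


Step 1: Evaluate f(x).
f(5.8898) = 2*5.8898^2 + 8*5.8898 + 1 = 117.4979
Step 2: Evaluate g(x).
g(5.8898) = 1*5.8898 - 2 = 3.8898
Step 3: Compute Lagrangian.
L = 117.4979 + 4*3.8898 = 133.0571


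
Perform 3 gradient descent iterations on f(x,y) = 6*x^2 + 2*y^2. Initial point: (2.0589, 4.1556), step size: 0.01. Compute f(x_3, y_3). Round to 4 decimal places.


Gradient descent on f(x,y) = 6*x^2 + 2*y^2.
Starting point: (2.0589, 4.1556), alpha = 0.01
Step 1: grad_x = 2*6*2.0589 = 24.7068, grad_y = 2*2*4.1556 = 16.6224
  x_1 = 2.0589 - 0.01*24.7068 = 1.8118
  y_1 = 4.1556 - 0.01*16.6224 = 3.9894
Step 2: grad_x = 2*6*1.8118 = 21.742, grad_y = 2*2*3.9894 = 15.9575
  x_2 = 1.8118 - 0.01*21.742 = 1.5944
  y_2 = 3.9894 - 0.01*15.9575 = 3.8298
Step 3: grad_x = 2*6*1.5944 = 19.1329, grad_y = 2*2*3.8298 = 15.3192
  x_3 = 1.5944 - 0.01*19.1329 = 1.4031
  y_3 = 3.8298 - 0.01*15.3192 = 3.6766
f(1.4031, 3.6766) = 6*1.4031^2 + 2*3.6766^2 = 38.8468


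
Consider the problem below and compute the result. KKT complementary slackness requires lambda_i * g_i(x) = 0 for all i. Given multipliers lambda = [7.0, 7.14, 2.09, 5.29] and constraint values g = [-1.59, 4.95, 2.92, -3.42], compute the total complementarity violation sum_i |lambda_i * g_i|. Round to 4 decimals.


KKT complementary slackness check:
lambda_1 * g_1 = 7.0 * -1.59 = -11.13
lambda_2 * g_2 = 7.14 * 4.95 = 35.343
lambda_3 * g_3 = 2.09 * 2.92 = 6.1028
lambda_4 * g_4 = 5.29 * -3.42 = -18.0918
Total violation = 11.13 + 35.343 + 6.1028 + 18.0918 = 70.6676


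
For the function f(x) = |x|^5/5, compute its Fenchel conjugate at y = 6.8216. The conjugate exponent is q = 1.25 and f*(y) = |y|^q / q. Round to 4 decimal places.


The conjugate exponent q satisfies 1/p + 1/q = 1.
p = 5, so q = 5/(5 - 1) = 1.25
|y|^q = 6.8216^1.25 = 11.0245
f*(6.8216) = 11.0245 / 1.25 = 8.8196


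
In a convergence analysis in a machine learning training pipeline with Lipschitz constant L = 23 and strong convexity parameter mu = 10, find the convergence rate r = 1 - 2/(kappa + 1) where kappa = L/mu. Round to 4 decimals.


Step 1: Compute the condition number.
kappa = L/mu = 23/10 = 2.3
Step 2: Compute the convergence rate.
r = 1 - 2/(kappa + 1) = 1 - 2*mu/(L + mu) = (L - mu)/(L + mu) = 13/33 = 0.3939


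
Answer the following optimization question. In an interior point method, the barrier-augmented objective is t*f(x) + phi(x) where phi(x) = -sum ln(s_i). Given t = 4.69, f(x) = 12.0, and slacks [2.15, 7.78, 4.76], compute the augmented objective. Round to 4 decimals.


Step 1: Compute log-barrier.
ln values: [0.7655, 2.0516, 1.5602]
phi = -(0.7655 + 2.0516 + 1.5602) = -4.3773
Step 2: Compute augmented objective.
t*f(x) = 4.69*12.0 = 56.28
Total = 56.28 - 4.3773 = 51.9027


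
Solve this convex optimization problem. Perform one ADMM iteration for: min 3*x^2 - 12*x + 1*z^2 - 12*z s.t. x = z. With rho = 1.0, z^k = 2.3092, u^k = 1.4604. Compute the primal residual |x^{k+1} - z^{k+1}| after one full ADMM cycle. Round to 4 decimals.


ADMM iteration with rho = 1.0, z^k = 2.3092, u^k = 1.4604
Step 1: x-update.
Minimize 3*x^2 - 12*x + (1.0/2)*(x - 2.3092 + 1.4604)^2
FOC: (2*3 + 1.0)*x = 12 + 1.0*(2.3092 - 1.4604)
x^{k+1} = 1.8355
Step 2: z-update.
Minimize 1*z^2 - 12*z + (1.0/2)*(1.8355 - z + 1.4604)^2
FOC: (2*1 + 1.0)*z = 12 + 1.0*(1.8355 + 1.4604)
z^{k+1} = 5.0986
Step 3: u-update.
u^{k+1} = 1.4604 + 1.8355 - 5.0986 = -1.8027
Step 4: Primal residual = |1.8355 - 5.0986| = 3.2631
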